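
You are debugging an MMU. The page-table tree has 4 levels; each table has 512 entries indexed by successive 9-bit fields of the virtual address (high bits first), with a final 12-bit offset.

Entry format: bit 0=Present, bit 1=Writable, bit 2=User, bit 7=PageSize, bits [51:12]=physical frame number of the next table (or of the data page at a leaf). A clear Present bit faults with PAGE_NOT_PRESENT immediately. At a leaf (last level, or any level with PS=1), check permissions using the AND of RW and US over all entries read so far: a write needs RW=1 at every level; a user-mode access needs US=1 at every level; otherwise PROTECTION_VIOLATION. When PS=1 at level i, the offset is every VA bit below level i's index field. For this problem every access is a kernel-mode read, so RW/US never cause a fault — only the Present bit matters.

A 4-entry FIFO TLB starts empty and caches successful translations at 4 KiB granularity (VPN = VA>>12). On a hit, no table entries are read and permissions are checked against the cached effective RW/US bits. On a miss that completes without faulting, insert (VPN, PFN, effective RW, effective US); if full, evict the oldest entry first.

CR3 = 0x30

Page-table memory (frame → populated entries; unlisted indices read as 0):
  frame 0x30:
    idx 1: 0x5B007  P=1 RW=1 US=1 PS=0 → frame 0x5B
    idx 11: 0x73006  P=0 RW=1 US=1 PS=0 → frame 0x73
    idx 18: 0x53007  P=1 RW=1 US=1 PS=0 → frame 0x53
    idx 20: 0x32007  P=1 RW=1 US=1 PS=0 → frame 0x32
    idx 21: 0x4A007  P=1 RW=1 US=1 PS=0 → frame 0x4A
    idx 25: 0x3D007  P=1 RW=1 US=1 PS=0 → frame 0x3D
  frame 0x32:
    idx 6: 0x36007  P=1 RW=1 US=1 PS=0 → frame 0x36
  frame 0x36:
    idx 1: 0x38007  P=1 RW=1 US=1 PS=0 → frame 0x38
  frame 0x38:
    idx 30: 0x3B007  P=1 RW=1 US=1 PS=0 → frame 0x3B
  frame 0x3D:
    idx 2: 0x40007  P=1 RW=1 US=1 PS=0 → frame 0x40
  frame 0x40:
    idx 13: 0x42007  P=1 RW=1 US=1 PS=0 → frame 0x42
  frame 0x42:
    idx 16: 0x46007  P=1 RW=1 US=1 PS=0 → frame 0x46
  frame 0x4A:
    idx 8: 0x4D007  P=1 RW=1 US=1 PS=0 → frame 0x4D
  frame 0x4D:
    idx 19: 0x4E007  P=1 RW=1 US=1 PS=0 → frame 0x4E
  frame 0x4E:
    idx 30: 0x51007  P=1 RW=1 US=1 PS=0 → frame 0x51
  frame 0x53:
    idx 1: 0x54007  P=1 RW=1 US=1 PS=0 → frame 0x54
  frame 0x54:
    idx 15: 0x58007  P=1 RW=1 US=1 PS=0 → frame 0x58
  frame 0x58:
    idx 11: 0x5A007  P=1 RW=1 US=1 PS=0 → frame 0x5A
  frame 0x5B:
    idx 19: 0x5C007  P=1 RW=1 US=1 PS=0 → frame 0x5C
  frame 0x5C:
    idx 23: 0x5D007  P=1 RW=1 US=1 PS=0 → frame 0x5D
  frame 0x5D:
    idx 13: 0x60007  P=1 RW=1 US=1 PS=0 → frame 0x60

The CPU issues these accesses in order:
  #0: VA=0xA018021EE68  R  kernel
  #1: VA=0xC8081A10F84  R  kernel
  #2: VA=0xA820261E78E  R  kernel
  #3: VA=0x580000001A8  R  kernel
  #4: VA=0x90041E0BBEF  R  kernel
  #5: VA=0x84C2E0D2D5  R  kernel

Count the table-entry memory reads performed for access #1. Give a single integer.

Per-access translation:
#0 VA=0xA018021EE68 (r,kernel):
  [0] read 0x30 idx=20: raw=0x32007 flags P=1 W=1 U=1 S=0
  [1] read 0x32 idx=6: raw=0x36007 flags P=1 W=1 U=1 S=0
  [2] read 0x36 idx=1: raw=0x38007 flags P=1 W=1 U=1 S=0
  [3] read 0x38 idx=30: raw=0x3B007 flags P=1 W=1 U=1 S=0
  ✓ 0x3BE68  — 4 lookups
#1 VA=0xC8081A10F84 (r,kernel):
  [0] read 0x30 idx=25: raw=0x3D007 flags P=1 W=1 U=1 S=0
  [1] read 0x3D idx=2: raw=0x40007 flags P=1 W=1 U=1 S=0
  [2] read 0x40 idx=13: raw=0x42007 flags P=1 W=1 U=1 S=0
  [3] read 0x42 idx=16: raw=0x46007 flags P=1 W=1 U=1 S=0
  ✓ 0x46F84  — 4 lookups
#2 VA=0xA820261E78E (r,kernel):
  [0] read 0x30 idx=21: raw=0x4A007 flags P=1 W=1 U=1 S=0
  [1] read 0x4A idx=8: raw=0x4D007 flags P=1 W=1 U=1 S=0
  [2] read 0x4D idx=19: raw=0x4E007 flags P=1 W=1 U=1 S=0
  [3] read 0x4E idx=30: raw=0x51007 flags P=1 W=1 U=1 S=0
  ✓ 0x5178E  — 4 lookups
#3 VA=0x580000001A8 (r,kernel):
  [0] read 0x30 idx=11: raw=0x73006 flags P=0 W=1 U=1 S=0
  ✗ PAGE_NOT_PRESENT  [1 reads]
#4 VA=0x90041E0BBEF (r,kernel):
  [0] read 0x30 idx=18: raw=0x53007 flags P=1 W=1 U=1 S=0
  [1] read 0x53 idx=1: raw=0x54007 flags P=1 W=1 U=1 S=0
  [2] read 0x54 idx=15: raw=0x58007 flags P=1 W=1 U=1 S=0
  [3] read 0x58 idx=11: raw=0x5A007 flags P=1 W=1 U=1 S=0
  ✓ 0x5ABEF  — 4 lookups
#5 VA=0x84C2E0D2D5 (r,kernel):
  [0] read 0x30 idx=1: raw=0x5B007 flags P=1 W=1 U=1 S=0
  [1] read 0x5B idx=19: raw=0x5C007 flags P=1 W=1 U=1 S=0
  [2] read 0x5C idx=23: raw=0x5D007 flags P=1 W=1 U=1 S=0
  [3] read 0x5D idx=13: raw=0x60007 flags P=1 W=1 U=1 S=0
  ✓ 0x602D5  — 4 lookups

Entries read for #1: 4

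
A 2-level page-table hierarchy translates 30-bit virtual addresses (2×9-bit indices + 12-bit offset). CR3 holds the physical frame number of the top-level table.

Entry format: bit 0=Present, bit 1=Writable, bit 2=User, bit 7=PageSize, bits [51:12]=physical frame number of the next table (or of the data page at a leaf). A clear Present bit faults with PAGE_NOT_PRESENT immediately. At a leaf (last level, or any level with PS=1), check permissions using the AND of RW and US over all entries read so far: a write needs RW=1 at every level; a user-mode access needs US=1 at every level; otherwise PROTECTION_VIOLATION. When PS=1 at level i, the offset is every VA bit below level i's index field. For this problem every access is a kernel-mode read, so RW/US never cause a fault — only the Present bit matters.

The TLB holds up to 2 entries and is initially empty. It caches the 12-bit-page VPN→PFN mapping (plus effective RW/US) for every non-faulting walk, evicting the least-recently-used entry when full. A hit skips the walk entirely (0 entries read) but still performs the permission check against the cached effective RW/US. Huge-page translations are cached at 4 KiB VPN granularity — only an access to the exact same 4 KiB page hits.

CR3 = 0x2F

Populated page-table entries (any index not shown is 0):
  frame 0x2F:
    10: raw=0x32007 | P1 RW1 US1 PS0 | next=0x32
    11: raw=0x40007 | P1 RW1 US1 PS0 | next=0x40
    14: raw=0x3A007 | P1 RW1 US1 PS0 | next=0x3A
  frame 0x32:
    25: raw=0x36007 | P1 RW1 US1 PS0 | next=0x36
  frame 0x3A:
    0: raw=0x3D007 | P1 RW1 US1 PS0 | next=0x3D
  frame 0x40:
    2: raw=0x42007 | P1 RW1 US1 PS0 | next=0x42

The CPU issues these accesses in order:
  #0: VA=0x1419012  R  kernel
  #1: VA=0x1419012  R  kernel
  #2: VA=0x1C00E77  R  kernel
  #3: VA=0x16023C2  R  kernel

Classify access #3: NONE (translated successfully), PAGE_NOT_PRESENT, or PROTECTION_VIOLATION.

Trace:
#0 VA=0x1419012 (r,kernel):
  L0 @0x2F[10] → 0x32007  P=1,RW=1,US=1,PS=0
  L1 @0x32[25] → 0x36007  P=1,RW=1,US=1,PS=0
  → PA=0x36012  (2 entries read)
#1 VA=0x1419012 (r,kernel):
  TLB hit vpn=0x1419 → PA=0x36012
#2 VA=0x1C00E77 (r,kernel):
  L0 @0x2F[14] → 0x3A007  P=1,RW=1,US=1,PS=0
  L1 @0x3A[0] → 0x3D007  P=1,RW=1,US=1,PS=0
  → PA=0x3DE77  (2 entries read)
#3 VA=0x16023C2 (r,kernel):
  L0 @0x2F[11] → 0x40007  P=1,RW=1,US=1,PS=0
  L1 @0x40[2] → 0x42007  P=1,RW=1,US=1,PS=0
  → PA=0x423C2  (2 entries read)

Access #3 fault: NONE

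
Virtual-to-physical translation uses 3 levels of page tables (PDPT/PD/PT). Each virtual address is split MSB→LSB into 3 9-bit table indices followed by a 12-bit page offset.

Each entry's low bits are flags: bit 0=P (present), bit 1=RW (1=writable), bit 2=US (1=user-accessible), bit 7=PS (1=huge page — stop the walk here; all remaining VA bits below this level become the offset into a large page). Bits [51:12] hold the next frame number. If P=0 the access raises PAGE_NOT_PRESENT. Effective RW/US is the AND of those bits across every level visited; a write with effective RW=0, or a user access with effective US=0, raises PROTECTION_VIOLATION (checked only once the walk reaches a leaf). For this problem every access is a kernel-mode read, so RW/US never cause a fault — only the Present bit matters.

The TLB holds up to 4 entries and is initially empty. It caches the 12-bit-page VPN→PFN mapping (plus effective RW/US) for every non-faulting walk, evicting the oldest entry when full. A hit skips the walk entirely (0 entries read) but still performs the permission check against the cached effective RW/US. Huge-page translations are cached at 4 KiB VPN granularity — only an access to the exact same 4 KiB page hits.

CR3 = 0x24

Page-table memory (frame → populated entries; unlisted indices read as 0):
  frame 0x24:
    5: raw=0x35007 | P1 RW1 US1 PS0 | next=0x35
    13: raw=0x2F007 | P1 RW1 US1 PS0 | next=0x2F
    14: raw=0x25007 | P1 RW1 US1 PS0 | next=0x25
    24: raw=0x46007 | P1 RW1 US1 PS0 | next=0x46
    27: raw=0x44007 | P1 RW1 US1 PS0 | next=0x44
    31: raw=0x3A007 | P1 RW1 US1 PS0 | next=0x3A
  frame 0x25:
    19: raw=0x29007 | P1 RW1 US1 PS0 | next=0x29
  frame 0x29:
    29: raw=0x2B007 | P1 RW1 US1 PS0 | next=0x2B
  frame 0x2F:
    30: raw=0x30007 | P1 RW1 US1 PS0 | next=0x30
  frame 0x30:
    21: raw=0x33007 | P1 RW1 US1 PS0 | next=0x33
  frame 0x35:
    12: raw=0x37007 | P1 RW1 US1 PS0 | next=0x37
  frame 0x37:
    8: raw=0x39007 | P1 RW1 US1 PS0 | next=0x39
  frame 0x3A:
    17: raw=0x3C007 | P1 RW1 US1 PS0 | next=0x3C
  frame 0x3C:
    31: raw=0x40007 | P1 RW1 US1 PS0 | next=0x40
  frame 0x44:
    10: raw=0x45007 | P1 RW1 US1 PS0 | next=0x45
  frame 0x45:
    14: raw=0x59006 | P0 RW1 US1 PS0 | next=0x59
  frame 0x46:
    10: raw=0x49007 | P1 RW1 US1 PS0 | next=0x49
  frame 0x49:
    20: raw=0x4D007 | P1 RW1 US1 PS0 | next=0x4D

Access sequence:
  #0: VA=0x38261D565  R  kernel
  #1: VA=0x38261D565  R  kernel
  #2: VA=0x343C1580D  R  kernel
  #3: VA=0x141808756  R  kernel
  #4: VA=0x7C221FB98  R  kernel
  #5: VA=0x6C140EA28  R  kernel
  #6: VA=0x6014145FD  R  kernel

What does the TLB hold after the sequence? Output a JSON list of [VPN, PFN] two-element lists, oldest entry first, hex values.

Per-access translation:
#0 VA=0x38261D565 (r,kernel):
  [0] read 0x24 idx=14: raw=0x25007 flags P=1 W=1 U=1 S=0
  [1] read 0x25 idx=19: raw=0x29007 flags P=1 W=1 U=1 S=0
  [2] read 0x29 idx=29: raw=0x2B007 flags P=1 W=1 U=1 S=0
  ⇒ phys 0x2B565  [3 reads]
#1 VA=0x38261D565 (r,kernel):
  TLB hit vpn=0x38261D → PA=0x2B565
#2 VA=0x343C1580D (r,kernel):
  [0] read 0x24 idx=13: raw=0x2F007 flags P=1 W=1 U=1 S=0
  [1] read 0x2F idx=30: raw=0x30007 flags P=1 W=1 U=1 S=0
  [2] read 0x30 idx=21: raw=0x33007 flags P=1 W=1 U=1 S=0
  ⇒ phys 0x3380D  [3 reads]
#3 VA=0x141808756 (r,kernel):
  [0] read 0x24 idx=5: raw=0x35007 flags P=1 W=1 U=1 S=0
  [1] read 0x35 idx=12: raw=0x37007 flags P=1 W=1 U=1 S=0
  [2] read 0x37 idx=8: raw=0x39007 flags P=1 W=1 U=1 S=0
  ⇒ phys 0x39756  [3 reads]
#4 VA=0x7C221FB98 (r,kernel):
  [0] read 0x24 idx=31: raw=0x3A007 flags P=1 W=1 U=1 S=0
  [1] read 0x3A idx=17: raw=0x3C007 flags P=1 W=1 U=1 S=0
  [2] read 0x3C idx=31: raw=0x40007 flags P=1 W=1 U=1 S=0
  ⇒ phys 0x40B98  [3 reads]
#5 VA=0x6C140EA28 (r,kernel):
  [0] read 0x24 idx=27: raw=0x44007 flags P=1 W=1 U=1 S=0
  [1] read 0x44 idx=10: raw=0x45007 flags P=1 W=1 U=1 S=0
  [2] read 0x45 idx=14: raw=0x59006 flags P=0 W=1 U=1 S=0
  ⇒ fault: PAGE_NOT_PRESENT  — 3 lookups
#6 VA=0x6014145FD (r,kernel):
  [0] read 0x24 idx=24: raw=0x46007 flags P=1 W=1 U=1 S=0
  [1] read 0x46 idx=10: raw=0x49007 flags P=1 W=1 U=1 S=0
  [2] read 0x49 idx=20: raw=0x4D007 flags P=1 W=1 U=1 S=0
  ⇒ phys 0x4D5FD  [3 reads]

TLB: [["0x343C15", "0x33"], ["0x141808", "0x39"], ["0x7C221F", "0x40"], ["0x601414", "0x4D"]]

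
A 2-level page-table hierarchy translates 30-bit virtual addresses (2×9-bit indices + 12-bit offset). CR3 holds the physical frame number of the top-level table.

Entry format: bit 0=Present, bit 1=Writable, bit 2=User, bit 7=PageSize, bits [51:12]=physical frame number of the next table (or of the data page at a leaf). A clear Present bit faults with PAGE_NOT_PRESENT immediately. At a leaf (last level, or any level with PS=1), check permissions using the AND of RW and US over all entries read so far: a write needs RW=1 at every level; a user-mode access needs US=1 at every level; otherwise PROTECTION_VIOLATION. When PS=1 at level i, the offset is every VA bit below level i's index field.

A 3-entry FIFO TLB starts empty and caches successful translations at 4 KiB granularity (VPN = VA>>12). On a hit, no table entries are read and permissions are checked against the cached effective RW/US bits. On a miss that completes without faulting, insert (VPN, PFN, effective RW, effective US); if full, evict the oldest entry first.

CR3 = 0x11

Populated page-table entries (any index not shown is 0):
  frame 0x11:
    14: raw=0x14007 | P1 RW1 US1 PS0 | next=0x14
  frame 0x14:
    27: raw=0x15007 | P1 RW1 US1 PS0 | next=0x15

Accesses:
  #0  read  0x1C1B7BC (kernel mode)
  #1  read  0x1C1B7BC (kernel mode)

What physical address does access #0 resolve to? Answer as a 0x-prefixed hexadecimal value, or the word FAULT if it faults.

Per-access translation:
#0 VA=0x1C1B7BC (r,kernel):
  lvl0: tbl 0x11, slot 14 ⇒ 0x14007 (P1/RW1/US1/PS0)
  lvl1: tbl 0x14, slot 27 ⇒ 0x15007 (P1/RW1/US1/PS0)
  ✓ 0x157BC  — 2 lookups
#1 VA=0x1C1B7BC (r,kernel):
  TLB hit vpn=0x1C1B → PA=0x157BC

Access #0 PA: 0x157BC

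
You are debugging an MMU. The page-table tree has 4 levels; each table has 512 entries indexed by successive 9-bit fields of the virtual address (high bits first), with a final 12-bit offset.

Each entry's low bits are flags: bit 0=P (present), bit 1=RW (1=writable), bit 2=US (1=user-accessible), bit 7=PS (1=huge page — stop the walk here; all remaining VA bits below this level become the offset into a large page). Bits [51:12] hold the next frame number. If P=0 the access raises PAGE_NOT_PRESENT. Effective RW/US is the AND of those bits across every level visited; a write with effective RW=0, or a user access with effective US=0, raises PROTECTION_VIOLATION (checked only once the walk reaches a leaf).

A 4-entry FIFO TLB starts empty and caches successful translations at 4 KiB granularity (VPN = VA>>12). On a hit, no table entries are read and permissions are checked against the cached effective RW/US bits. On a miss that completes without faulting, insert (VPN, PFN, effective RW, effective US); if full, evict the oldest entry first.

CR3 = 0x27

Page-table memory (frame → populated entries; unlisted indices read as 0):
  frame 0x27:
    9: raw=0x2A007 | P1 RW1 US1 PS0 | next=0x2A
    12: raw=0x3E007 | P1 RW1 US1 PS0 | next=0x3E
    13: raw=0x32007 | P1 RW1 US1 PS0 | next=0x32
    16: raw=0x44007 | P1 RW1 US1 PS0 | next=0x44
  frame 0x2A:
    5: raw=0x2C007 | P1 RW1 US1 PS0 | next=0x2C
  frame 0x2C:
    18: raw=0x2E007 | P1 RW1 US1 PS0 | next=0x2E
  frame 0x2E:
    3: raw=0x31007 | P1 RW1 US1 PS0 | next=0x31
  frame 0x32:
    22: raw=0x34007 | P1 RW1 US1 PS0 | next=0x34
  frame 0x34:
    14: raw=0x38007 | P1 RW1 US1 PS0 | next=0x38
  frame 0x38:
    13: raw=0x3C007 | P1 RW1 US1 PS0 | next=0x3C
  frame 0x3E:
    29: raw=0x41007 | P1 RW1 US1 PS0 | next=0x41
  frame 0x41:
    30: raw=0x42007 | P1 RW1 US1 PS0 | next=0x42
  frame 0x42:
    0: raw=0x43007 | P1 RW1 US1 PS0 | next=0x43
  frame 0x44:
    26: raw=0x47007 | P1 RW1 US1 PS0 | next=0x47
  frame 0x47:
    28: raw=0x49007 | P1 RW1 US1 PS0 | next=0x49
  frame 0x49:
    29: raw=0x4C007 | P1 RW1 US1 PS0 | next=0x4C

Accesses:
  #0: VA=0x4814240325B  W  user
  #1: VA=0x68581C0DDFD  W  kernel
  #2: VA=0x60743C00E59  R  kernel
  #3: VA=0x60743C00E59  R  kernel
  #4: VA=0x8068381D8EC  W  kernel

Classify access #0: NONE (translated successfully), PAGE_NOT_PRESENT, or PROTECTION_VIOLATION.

Trace:
#0 VA=0x4814240325B (w,user):
  [0] read 0x27 idx=9: raw=0x2A007 flags P=1 W=1 U=1 S=0
  [1] read 0x2A idx=5: raw=0x2C007 flags P=1 W=1 U=1 S=0
  [2] read 0x2C idx=18: raw=0x2E007 flags P=1 W=1 U=1 S=0
  [3] read 0x2E idx=3: raw=0x31007 flags P=1 W=1 U=1 S=0
  → PA=0x3125B  (4 entries read)
#1 VA=0x68581C0DDFD (w,kernel):
  [0] read 0x27 idx=13: raw=0x32007 flags P=1 W=1 U=1 S=0
  [1] read 0x32 idx=22: raw=0x34007 flags P=1 W=1 U=1 S=0
  [2] read 0x34 idx=14: raw=0x38007 flags P=1 W=1 U=1 S=0
  [3] read 0x38 idx=13: raw=0x3C007 flags P=1 W=1 U=1 S=0
  → PA=0x3CDFD  (4 entries read)
#2 VA=0x60743C00E59 (r,kernel):
  [0] read 0x27 idx=12: raw=0x3E007 flags P=1 W=1 U=1 S=0
  [1] read 0x3E idx=29: raw=0x41007 flags P=1 W=1 U=1 S=0
  [2] read 0x41 idx=30: raw=0x42007 flags P=1 W=1 U=1 S=0
  [3] read 0x42 idx=0: raw=0x43007 flags P=1 W=1 U=1 S=0
  → PA=0x43E59  (4 entries read)
#3 VA=0x60743C00E59 (r,kernel):
  TLB hit vpn=0x60743C00 → PA=0x43E59
#4 VA=0x8068381D8EC (w,kernel):
  [0] read 0x27 idx=16: raw=0x44007 flags P=1 W=1 U=1 S=0
  [1] read 0x44 idx=26: raw=0x47007 flags P=1 W=1 U=1 S=0
  [2] read 0x47 idx=28: raw=0x49007 flags P=1 W=1 U=1 S=0
  [3] read 0x49 idx=29: raw=0x4C007 flags P=1 W=1 U=1 S=0
  → PA=0x4C8EC  (4 entries read)

Access #0 fault: NONE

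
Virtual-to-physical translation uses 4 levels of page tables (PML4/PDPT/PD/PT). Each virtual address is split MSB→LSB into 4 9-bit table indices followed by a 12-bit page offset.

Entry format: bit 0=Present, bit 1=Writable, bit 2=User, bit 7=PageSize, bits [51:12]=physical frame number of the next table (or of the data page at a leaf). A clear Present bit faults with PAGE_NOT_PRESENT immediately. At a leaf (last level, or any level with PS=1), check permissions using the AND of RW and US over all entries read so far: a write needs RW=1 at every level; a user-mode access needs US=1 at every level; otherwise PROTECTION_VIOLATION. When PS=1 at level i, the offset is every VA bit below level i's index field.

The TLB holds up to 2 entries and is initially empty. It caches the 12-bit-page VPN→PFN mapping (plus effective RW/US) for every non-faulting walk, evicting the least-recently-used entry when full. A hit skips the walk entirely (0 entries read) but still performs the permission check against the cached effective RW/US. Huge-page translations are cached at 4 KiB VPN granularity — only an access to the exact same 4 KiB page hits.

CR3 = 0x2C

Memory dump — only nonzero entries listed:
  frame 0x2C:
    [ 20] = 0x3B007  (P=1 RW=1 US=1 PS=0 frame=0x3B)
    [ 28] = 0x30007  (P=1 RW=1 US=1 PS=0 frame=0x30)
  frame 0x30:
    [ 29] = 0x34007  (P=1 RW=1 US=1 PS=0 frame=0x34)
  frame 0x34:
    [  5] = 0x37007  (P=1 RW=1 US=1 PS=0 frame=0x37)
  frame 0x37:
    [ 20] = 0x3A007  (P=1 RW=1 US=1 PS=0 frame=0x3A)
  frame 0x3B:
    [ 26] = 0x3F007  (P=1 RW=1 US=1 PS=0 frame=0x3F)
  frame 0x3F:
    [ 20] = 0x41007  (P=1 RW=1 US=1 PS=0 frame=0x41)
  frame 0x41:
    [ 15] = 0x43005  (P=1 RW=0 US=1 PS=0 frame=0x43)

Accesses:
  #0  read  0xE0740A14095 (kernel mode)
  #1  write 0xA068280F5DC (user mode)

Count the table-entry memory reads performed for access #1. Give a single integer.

Trace:
#0 VA=0xE0740A14095 (r,kernel):
  lvl0: tbl 0x2C, slot 28 ⇒ 0x30007 (P1/RW1/US1/PS0)
  lvl1: tbl 0x30, slot 29 ⇒ 0x34007 (P1/RW1/US1/PS0)
  lvl2: tbl 0x34, slot 5 ⇒ 0x37007 (P1/RW1/US1/PS0)
  lvl3: tbl 0x37, slot 20 ⇒ 0x3A007 (P1/RW1/US1/PS0)
  ⇒ phys 0x3A095  [4 reads]
#1 VA=0xA068280F5DC (w,user):
  lvl0: tbl 0x2C, slot 20 ⇒ 0x3B007 (P1/RW1/US1/PS0)
  lvl1: tbl 0x3B, slot 26 ⇒ 0x3F007 (P1/RW1/US1/PS0)
  lvl2: tbl 0x3F, slot 20 ⇒ 0x41007 (P1/RW1/US1/PS0)
  lvl3: tbl 0x41, slot 15 ⇒ 0x43005 (P1/RW0/US1/PS0)
  ⇒ fault: PROTECTION_VIOLATION  — 4 lookups

Entries read for #1: 4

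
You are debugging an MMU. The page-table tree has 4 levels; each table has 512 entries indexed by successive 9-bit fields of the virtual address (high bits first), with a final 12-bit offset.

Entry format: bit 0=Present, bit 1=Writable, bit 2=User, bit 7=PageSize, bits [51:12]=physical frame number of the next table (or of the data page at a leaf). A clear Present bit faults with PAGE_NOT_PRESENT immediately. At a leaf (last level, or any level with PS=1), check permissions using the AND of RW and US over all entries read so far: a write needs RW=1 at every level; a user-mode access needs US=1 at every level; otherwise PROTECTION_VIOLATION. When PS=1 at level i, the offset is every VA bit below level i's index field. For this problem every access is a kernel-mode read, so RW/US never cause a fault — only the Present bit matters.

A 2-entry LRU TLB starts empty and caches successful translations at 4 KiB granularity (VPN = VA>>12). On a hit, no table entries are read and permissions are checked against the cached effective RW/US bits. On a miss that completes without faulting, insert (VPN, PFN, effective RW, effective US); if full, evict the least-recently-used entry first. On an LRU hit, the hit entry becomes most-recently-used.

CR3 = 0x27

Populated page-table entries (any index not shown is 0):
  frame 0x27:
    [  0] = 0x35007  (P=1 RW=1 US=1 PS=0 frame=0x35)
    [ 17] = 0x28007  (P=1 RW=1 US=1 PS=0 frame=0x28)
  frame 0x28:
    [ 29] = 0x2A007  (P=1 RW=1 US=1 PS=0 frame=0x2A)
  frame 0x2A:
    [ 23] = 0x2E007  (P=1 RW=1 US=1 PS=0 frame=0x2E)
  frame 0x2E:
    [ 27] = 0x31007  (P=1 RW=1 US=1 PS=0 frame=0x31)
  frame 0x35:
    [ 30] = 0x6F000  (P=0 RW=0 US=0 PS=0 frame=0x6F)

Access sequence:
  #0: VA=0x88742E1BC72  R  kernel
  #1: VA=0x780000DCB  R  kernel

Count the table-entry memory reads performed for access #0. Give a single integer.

Per-access translation:
#0 VA=0x88742E1BC72 (r,kernel):
  lvl0: tbl 0x27, slot 17 ⇒ 0x28007 (P1/RW1/US1/PS0)
  lvl1: tbl 0x28, slot 29 ⇒ 0x2A007 (P1/RW1/US1/PS0)
  lvl2: tbl 0x2A, slot 23 ⇒ 0x2E007 (P1/RW1/US1/PS0)
  lvl3: tbl 0x2E, slot 27 ⇒ 0x31007 (P1/RW1/US1/PS0)
  ✓ 0x31C72  — 4 lookups
#1 VA=0x780000DCB (r,kernel):
  lvl0: tbl 0x27, slot 0 ⇒ 0x35007 (P1/RW1/US1/PS0)
  lvl1: tbl 0x35, slot 30 ⇒ 0x6F000 (P0/RW0/US0/PS0)
  → PAGE_NOT_PRESENT  (2 entries read)

Entries read for #0: 4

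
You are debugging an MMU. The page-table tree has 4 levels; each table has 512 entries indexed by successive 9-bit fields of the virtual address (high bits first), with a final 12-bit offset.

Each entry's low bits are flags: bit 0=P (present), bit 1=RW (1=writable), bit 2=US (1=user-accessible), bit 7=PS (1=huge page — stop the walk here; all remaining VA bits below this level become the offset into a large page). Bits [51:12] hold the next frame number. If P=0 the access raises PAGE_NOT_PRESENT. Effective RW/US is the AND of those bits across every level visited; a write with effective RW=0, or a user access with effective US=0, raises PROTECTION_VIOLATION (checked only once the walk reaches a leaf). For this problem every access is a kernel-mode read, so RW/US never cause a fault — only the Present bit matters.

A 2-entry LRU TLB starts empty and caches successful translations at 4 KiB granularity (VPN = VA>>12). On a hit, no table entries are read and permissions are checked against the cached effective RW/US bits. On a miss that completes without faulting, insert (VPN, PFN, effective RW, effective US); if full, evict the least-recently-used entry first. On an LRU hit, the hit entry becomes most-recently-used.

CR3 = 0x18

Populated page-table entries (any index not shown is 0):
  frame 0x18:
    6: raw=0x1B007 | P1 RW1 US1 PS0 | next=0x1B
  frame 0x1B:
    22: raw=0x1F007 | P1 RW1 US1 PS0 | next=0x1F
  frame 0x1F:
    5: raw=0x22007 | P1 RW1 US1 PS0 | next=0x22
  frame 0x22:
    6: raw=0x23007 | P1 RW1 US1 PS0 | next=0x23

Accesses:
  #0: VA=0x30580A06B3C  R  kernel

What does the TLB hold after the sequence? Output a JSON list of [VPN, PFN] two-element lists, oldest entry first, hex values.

Walk each access:
#0 VA=0x30580A06B3C (r,kernel):
  L0 @0x18[6] → 0x1B007  P=1,RW=1,US=1,PS=0
  L1 @0x1B[22] → 0x1F007  P=1,RW=1,US=1,PS=0
  L2 @0x1F[5] → 0x22007  P=1,RW=1,US=1,PS=0
  L3 @0x22[6] → 0x23007  P=1,RW=1,US=1,PS=0
  → PA=0x23B3C  (4 entries read)

TLB: [["0x30580A06", "0x23"]]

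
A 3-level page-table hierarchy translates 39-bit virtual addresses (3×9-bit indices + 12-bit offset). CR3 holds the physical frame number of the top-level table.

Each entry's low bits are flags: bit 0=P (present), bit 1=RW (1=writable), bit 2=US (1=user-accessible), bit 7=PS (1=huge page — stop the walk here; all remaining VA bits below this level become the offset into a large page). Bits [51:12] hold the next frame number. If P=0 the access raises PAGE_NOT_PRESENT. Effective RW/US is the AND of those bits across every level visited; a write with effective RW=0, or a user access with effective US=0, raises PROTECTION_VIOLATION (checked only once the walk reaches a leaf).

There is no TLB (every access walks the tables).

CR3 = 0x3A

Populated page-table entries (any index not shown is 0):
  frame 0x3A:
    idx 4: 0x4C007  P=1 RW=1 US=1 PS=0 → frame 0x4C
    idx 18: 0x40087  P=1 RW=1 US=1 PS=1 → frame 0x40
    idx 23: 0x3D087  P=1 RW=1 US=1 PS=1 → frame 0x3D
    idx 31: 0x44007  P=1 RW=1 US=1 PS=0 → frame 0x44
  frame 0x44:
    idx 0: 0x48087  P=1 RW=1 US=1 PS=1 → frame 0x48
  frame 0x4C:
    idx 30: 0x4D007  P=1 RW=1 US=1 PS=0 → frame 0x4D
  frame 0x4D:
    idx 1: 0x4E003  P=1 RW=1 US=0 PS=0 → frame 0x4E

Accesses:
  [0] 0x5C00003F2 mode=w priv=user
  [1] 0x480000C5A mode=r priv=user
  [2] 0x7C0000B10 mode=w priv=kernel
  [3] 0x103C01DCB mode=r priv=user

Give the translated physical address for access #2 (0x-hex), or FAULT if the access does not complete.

Walk each access:
#0 VA=0x5C00003F2 (w,user):
  [0] read 0x3A idx=23: raw=0x3D087 flags P=1 W=1 U=1 S=1
  → PA=0x3D3F2 (huge @L0)  (1 entries read)
#1 VA=0x480000C5A (r,user):
  [0] read 0x3A idx=18: raw=0x40087 flags P=1 W=1 U=1 S=1
  → PA=0x40C5A (huge @L0)  (1 entries read)
#2 VA=0x7C0000B10 (w,kernel):
  [0] read 0x3A idx=31: raw=0x44007 flags P=1 W=1 U=1 S=0
  [1] read 0x44 idx=0: raw=0x48087 flags P=1 W=1 U=1 S=1
  → PA=0x48B10 (huge @L1)  (2 entries read)
#3 VA=0x103C01DCB (r,user):
  [0] read 0x3A idx=4: raw=0x4C007 flags P=1 W=1 U=1 S=0
  [1] read 0x4C idx=30: raw=0x4D007 flags P=1 W=1 U=1 S=0
  [2] read 0x4D idx=1: raw=0x4E003 flags P=1 W=1 U=0 S=0
  → PROTECTION_VIOLATION  (3 entries read)

Access #2 PA: 0x48B10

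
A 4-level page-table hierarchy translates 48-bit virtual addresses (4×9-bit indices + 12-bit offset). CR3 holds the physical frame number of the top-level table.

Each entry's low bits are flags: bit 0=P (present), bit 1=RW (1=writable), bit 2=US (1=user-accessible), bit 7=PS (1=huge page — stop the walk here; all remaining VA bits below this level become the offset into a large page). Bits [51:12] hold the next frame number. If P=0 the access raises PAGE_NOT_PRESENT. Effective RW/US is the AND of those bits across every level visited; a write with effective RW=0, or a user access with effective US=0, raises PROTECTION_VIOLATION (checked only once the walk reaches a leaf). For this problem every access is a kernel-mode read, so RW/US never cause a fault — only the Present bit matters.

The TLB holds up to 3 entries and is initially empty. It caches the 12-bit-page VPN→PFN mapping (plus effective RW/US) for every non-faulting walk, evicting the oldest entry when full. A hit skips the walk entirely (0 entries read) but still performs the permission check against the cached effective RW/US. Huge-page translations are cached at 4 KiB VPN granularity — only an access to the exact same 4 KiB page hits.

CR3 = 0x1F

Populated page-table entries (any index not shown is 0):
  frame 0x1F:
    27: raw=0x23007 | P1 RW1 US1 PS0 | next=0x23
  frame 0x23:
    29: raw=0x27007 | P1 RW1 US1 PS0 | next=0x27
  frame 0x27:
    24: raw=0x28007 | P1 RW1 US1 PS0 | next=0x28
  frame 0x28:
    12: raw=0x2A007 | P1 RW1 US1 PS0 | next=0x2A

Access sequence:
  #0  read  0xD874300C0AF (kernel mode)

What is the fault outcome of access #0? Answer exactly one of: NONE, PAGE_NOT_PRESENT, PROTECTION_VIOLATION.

Trace:
#0 VA=0xD874300C0AF (r,kernel):
  L0 @0x1F[27] → 0x23007  P=1,RW=1,US=1,PS=0
  L1 @0x23[29] → 0x27007  P=1,RW=1,US=1,PS=0
  L2 @0x27[24] → 0x28007  P=1,RW=1,US=1,PS=0
  L3 @0x28[12] → 0x2A007  P=1,RW=1,US=1,PS=0
  → PA=0x2A0AF  (4 entries read)

Access #0 fault: NONE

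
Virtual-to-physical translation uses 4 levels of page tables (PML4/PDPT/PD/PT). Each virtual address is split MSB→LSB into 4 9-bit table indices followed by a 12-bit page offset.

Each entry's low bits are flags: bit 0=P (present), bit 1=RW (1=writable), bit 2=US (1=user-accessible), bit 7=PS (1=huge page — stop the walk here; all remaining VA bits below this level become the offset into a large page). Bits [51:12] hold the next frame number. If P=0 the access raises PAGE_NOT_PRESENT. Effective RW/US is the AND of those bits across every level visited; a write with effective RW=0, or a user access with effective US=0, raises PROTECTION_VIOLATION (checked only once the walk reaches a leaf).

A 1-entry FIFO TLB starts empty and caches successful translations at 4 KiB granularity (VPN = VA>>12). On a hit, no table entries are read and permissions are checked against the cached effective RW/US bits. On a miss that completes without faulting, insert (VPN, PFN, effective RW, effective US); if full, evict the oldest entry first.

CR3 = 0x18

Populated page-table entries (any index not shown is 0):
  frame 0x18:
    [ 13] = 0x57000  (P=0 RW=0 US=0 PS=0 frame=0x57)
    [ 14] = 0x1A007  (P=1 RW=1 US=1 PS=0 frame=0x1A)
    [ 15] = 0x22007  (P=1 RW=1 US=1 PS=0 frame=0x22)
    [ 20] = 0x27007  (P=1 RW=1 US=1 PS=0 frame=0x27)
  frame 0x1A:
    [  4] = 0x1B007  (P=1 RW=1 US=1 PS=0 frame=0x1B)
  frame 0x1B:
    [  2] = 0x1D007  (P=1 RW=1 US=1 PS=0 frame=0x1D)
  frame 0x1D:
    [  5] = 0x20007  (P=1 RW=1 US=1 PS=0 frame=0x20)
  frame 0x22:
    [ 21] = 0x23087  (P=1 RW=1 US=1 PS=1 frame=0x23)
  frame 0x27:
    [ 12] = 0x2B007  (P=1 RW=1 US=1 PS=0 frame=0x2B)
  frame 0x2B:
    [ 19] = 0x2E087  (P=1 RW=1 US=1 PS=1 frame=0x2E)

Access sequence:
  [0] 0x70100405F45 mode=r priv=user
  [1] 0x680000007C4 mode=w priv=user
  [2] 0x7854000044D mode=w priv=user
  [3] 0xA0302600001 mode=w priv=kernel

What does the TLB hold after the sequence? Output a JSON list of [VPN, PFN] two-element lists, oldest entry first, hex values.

Trace:
#0 VA=0x70100405F45 (r,user):
  L0 @0x18[14] → 0x1A007  P=1,RW=1,US=1,PS=0
  L1 @0x1A[4] → 0x1B007  P=1,RW=1,US=1,PS=0
  L2 @0x1B[2] → 0x1D007  P=1,RW=1,US=1,PS=0
  L3 @0x1D[5] → 0x20007  P=1,RW=1,US=1,PS=0
  ✓ 0x20F45  — 4 lookups
#1 VA=0x680000007C4 (w,user):
  L0 @0x18[13] → 0x57000  P=0,RW=0,US=0,PS=0
  ✗ PAGE_NOT_PRESENT  [1 reads]
#2 VA=0x7854000044D (w,user):
  L0 @0x18[15] → 0x22007  P=1,RW=1,US=1,PS=0
  L1 @0x22[21] → 0x23087  P=1,RW=1,US=1,PS=1
  ✓ 0x2344D (huge @L1)  — 2 lookups
#3 VA=0xA0302600001 (w,kernel):
  L0 @0x18[20] → 0x27007  P=1,RW=1,US=1,PS=0
  L1 @0x27[12] → 0x2B007  P=1,RW=1,US=1,PS=0
  L2 @0x2B[19] → 0x2E087  P=1,RW=1,US=1,PS=1
  ✓ 0x2E001 (huge @L2)  — 3 lookups

TLB: [["0xA0302600", "0x2E"]]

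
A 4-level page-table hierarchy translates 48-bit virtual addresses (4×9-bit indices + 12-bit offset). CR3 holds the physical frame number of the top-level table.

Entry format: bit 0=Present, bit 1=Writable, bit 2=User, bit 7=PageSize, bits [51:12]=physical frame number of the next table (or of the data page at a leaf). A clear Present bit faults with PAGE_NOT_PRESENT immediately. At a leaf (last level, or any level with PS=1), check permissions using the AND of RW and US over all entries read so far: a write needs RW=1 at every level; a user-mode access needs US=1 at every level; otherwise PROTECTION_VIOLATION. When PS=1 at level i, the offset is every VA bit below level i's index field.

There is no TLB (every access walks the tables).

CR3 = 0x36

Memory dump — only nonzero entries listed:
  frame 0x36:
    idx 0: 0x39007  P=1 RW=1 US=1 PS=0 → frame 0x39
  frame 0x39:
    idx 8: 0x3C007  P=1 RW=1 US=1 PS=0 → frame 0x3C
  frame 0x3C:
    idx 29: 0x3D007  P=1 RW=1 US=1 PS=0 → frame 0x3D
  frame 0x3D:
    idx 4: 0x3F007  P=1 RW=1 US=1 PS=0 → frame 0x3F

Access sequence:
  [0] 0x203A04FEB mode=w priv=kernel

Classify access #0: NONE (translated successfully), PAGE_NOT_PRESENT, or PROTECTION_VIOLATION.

Per-access translation:
#0 VA=0x203A04FEB (w,kernel):
  L0 @0x36[0] → 0x39007  P=1,RW=1,US=1,PS=0
  L1 @0x39[8] → 0x3C007  P=1,RW=1,US=1,PS=0
  L2 @0x3C[29] → 0x3D007  P=1,RW=1,US=1,PS=0
  L3 @0x3D[4] → 0x3F007  P=1,RW=1,US=1,PS=0
  → PA=0x3FFEB  (4 entries read)

Access #0 fault: NONE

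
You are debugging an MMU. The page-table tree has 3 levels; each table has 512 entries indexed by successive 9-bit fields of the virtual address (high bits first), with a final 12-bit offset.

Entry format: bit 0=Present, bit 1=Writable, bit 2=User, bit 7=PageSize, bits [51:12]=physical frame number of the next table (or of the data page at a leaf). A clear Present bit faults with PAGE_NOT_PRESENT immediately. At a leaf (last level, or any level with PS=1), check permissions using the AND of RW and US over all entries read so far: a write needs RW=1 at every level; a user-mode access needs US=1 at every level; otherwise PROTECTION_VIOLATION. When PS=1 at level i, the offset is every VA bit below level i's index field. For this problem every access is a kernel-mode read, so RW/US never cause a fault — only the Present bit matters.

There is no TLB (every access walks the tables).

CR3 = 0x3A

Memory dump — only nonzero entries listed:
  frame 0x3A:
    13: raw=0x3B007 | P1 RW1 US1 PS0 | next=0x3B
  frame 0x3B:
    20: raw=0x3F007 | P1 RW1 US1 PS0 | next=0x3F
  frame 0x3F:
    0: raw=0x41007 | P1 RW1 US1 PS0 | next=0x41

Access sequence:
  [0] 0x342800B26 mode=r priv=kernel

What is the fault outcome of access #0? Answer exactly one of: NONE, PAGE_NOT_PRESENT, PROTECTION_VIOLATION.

Trace:
#0 VA=0x342800B26 (r,kernel):
  [0] read 0x3A idx=13: raw=0x3B007 flags P=1 W=1 U=1 S=0
  [1] read 0x3B idx=20: raw=0x3F007 flags P=1 W=1 U=1 S=0
  [2] read 0x3F idx=0: raw=0x41007 flags P=1 W=1 U=1 S=0
  → PA=0x41B26  (3 entries read)

Access #0 fault: NONE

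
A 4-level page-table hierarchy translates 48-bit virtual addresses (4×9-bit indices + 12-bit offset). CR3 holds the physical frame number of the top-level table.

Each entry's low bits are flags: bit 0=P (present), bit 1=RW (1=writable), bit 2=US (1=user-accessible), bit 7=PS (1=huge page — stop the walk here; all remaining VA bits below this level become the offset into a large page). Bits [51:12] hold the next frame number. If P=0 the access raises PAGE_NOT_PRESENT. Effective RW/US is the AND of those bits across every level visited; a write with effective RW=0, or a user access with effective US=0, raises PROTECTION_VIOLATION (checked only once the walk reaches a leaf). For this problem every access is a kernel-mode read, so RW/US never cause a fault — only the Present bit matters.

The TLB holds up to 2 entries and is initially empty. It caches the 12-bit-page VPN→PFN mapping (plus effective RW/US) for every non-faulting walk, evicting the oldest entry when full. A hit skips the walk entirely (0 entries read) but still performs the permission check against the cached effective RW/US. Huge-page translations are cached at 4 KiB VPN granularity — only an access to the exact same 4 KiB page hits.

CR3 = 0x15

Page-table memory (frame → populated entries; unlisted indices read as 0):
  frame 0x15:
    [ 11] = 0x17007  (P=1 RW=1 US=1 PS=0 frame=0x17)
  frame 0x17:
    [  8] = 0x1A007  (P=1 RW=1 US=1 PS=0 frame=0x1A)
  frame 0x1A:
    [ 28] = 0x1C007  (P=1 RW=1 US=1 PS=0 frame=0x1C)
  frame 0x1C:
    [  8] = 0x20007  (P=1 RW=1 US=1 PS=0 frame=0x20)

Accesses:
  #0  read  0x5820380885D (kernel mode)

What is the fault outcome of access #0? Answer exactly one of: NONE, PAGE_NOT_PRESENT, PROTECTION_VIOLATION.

Trace:
#0 VA=0x5820380885D (r,kernel):
  lvl0: tbl 0x15, slot 11 ⇒ 0x17007 (P1/RW1/US1/PS0)
  lvl1: tbl 0x17, slot 8 ⇒ 0x1A007 (P1/RW1/US1/PS0)
  lvl2: tbl 0x1A, slot 28 ⇒ 0x1C007 (P1/RW1/US1/PS0)
  lvl3: tbl 0x1C, slot 8 ⇒ 0x20007 (P1/RW1/US1/PS0)
  → PA=0x2085D  (4 entries read)

Access #0 fault: NONE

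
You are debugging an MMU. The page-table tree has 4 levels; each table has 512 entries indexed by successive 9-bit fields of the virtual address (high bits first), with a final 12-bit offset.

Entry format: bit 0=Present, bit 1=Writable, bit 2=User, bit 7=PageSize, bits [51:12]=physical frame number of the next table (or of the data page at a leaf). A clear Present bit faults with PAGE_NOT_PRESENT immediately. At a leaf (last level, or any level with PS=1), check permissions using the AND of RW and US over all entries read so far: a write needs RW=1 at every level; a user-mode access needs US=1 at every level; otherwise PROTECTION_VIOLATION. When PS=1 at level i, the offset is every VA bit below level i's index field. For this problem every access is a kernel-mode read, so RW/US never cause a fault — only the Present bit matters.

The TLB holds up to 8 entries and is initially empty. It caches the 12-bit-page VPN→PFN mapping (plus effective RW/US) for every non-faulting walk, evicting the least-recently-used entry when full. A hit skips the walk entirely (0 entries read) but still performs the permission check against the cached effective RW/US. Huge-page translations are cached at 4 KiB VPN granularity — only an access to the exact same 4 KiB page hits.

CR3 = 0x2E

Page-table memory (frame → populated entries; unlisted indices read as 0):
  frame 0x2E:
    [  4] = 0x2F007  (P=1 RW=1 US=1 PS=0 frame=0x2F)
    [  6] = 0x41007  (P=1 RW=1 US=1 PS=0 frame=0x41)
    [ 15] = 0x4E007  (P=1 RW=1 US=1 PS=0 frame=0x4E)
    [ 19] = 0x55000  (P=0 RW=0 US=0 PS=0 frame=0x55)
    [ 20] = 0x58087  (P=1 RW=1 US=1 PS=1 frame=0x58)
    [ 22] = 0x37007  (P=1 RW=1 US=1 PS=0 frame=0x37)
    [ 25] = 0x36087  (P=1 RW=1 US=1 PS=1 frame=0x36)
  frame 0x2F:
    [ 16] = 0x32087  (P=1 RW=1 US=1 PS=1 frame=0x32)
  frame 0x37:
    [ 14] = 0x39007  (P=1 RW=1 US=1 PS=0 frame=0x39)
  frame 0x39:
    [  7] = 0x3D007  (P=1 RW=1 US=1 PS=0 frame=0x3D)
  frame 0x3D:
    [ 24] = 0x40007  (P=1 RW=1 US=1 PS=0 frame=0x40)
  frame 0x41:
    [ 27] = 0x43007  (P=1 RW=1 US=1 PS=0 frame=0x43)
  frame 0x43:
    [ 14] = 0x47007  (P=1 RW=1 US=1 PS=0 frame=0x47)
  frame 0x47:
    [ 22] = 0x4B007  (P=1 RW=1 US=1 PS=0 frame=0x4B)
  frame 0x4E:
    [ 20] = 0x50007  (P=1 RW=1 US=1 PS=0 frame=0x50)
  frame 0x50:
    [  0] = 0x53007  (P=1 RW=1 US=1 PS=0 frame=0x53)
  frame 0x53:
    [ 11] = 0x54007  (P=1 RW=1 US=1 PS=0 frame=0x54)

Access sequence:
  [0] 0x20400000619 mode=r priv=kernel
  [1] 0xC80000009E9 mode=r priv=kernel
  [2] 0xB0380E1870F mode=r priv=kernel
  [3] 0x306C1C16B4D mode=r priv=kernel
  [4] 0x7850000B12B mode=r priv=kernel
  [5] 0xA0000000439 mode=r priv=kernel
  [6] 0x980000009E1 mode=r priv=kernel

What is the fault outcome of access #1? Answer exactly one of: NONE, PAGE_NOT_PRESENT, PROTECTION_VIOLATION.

Per-access translation:
#0 VA=0x20400000619 (r,kernel):
  L0 @0x2E[4] → 0x2F007  P=1,RW=1,US=1,PS=0
  L1 @0x2F[16] → 0x32087  P=1,RW=1,US=1,PS=1
  ✓ 0x32619 (huge @L1)  — 2 lookups
#1 VA=0xC80000009E9 (r,kernel):
  L0 @0x2E[25] → 0x36087  P=1,RW=1,US=1,PS=1
  ✓ 0x369E9 (huge @L0)  — 1 lookups
#2 VA=0xB0380E1870F (r,kernel):
  L0 @0x2E[22] → 0x37007  P=1,RW=1,US=1,PS=0
  L1 @0x37[14] → 0x39007  P=1,RW=1,US=1,PS=0
  L2 @0x39[7] → 0x3D007  P=1,RW=1,US=1,PS=0
  L3 @0x3D[24] → 0x40007  P=1,RW=1,US=1,PS=0
  ✓ 0x4070F  — 4 lookups
#3 VA=0x306C1C16B4D (r,kernel):
  L0 @0x2E[6] → 0x41007  P=1,RW=1,US=1,PS=0
  L1 @0x41[27] → 0x43007  P=1,RW=1,US=1,PS=0
  L2 @0x43[14] → 0x47007  P=1,RW=1,US=1,PS=0
  L3 @0x47[22] → 0x4B007  P=1,RW=1,US=1,PS=0
  ✓ 0x4BB4D  — 4 lookups
#4 VA=0x7850000B12B (r,kernel):
  L0 @0x2E[15] → 0x4E007  P=1,RW=1,US=1,PS=0
  L1 @0x4E[20] → 0x50007  P=1,RW=1,US=1,PS=0
  L2 @0x50[0] → 0x53007  P=1,RW=1,US=1,PS=0
  L3 @0x53[11] → 0x54007  P=1,RW=1,US=1,PS=0
  ✓ 0x5412B  — 4 lookups
#5 VA=0xA0000000439 (r,kernel):
  L0 @0x2E[20] → 0x58087  P=1,RW=1,US=1,PS=1
  ✓ 0x58439 (huge @L0)  — 1 lookups
#6 VA=0x980000009E1 (r,kernel):
  L0 @0x2E[19] → 0x55000  P=0,RW=0,US=0,PS=0
  → PAGE_NOT_PRESENT  (1 entries read)

Access #1 fault: NONE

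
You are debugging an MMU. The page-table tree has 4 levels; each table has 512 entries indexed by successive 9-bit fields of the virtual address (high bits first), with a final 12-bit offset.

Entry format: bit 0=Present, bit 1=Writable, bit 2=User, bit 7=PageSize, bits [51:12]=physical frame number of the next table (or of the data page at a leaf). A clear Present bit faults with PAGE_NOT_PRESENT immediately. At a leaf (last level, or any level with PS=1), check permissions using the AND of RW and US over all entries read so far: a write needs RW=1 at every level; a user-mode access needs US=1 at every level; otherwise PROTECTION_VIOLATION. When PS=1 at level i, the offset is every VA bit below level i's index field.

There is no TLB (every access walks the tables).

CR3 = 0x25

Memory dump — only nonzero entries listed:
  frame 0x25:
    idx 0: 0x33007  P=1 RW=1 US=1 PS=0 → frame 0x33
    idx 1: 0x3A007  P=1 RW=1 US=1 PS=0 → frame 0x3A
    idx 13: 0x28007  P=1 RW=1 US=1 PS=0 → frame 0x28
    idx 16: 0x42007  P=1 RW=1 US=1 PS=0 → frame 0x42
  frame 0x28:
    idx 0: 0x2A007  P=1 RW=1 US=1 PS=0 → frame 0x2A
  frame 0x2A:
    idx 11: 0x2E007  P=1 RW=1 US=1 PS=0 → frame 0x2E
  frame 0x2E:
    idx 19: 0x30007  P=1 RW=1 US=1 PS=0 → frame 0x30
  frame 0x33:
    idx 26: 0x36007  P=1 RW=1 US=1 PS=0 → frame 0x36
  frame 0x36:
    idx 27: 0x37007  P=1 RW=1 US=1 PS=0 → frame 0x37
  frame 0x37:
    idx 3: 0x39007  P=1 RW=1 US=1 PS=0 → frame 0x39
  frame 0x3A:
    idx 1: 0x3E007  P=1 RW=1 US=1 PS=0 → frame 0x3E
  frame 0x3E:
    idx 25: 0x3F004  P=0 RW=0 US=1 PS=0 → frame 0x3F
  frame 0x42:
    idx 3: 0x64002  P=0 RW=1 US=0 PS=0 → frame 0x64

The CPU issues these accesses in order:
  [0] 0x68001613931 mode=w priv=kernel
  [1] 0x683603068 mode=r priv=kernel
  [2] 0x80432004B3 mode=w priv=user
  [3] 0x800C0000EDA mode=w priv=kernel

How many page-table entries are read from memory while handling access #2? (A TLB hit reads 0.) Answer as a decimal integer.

Trace:
#0 VA=0x68001613931 (w,kernel):
  L0 @0x25[13] → 0x28007  P=1,RW=1,US=1,PS=0
  L1 @0x28[0] → 0x2A007  P=1,RW=1,US=1,PS=0
  L2 @0x2A[11] → 0x2E007  P=1,RW=1,US=1,PS=0
  L3 @0x2E[19] → 0x30007  P=1,RW=1,US=1,PS=0
  ⇒ phys 0x30931  [4 reads]
#1 VA=0x683603068 (r,kernel):
  L0 @0x25[0] → 0x33007  P=1,RW=1,US=1,PS=0
  L1 @0x33[26] → 0x36007  P=1,RW=1,US=1,PS=0
  L2 @0x36[27] → 0x37007  P=1,RW=1,US=1,PS=0
  L3 @0x37[3] → 0x39007  P=1,RW=1,US=1,PS=0
  ⇒ phys 0x39068  [4 reads]
#2 VA=0x80432004B3 (w,user):
  L0 @0x25[1] → 0x3A007  P=1,RW=1,US=1,PS=0
  L1 @0x3A[1] → 0x3E007  P=1,RW=1,US=1,PS=0
  L2 @0x3E[25] → 0x3F004  P=0,RW=0,US=1,PS=0
  ✗ PAGE_NOT_PRESENT  [3 reads]
#3 VA=0x800C0000EDA (w,kernel):
  L0 @0x25[16] → 0x42007  P=1,RW=1,US=1,PS=0
  L1 @0x42[3] → 0x64002  P=0,RW=1,US=0,PS=0
  ✗ PAGE_NOT_PRESENT  [2 reads]

Entries read for #2: 3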